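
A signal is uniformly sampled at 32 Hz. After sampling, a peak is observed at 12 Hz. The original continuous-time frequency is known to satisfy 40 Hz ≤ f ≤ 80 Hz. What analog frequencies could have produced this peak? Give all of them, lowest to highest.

Frequencies that alias to 12 Hz are k·fs ± 12 Hz for integer k ≥ 0.
k=0: 12 Hz.
k=1: 20 Hz, 44 Hz.
k=2: 52 Hz, 76 Hz.
k=3: 84 Hz, 108 Hz.
Within [40 Hz, 80 Hz]: 44 Hz, 52 Hz, 76 Hz.

44 Hz, 52 Hz, 76 Hz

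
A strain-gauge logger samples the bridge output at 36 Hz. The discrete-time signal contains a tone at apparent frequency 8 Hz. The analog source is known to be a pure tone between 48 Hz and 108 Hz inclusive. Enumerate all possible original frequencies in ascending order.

Frequencies that alias to 8 Hz are k·fs ± 8 Hz for integer k ≥ 0.
k=0: 8 Hz.
k=1: 28 Hz, 44 Hz.
k=2: 64 Hz, 80 Hz.
k=3: 100 Hz, 116 Hz.
k=4: 136 Hz, 152 Hz.
Within [48 Hz, 108 Hz]: 64 Hz, 80 Hz, 100 Hz.

64 Hz, 80 Hz, 100 Hz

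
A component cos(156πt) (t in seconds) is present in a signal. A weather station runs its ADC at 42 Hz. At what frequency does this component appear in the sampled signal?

ω = 156π rad/s → f = ω/(2π) = 78 Hz.
78 Hz mod fs = 36 Hz.
36 Hz > fs/2 = 21 Hz, folds to fs − 36 Hz = 6 Hz.

6 Hz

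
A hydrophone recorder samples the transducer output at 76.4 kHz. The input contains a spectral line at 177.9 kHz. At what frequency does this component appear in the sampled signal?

177.9 kHz mod fs = 25.1 kHz.
25.1 kHz ≤ fs/2 = 38.2 kHz, appears at 25.1 kHz.

25.1 kHz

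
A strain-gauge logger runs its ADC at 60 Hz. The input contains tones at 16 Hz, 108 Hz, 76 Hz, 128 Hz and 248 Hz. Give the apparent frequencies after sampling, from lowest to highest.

fs/2 = 30 Hz.
16 Hz ≤ fs/2 = 30 Hz, passes unchanged.
108 Hz mod fs = 48 Hz.
48 Hz > fs/2 = 30 Hz, folds to fs − 48 Hz = 12 Hz.
76 Hz mod fs = 16 Hz.
16 Hz ≤ fs/2 = 30 Hz, appears at 16 Hz.
128 Hz mod fs = 8 Hz.
8 Hz ≤ fs/2 = 30 Hz, appears at 8 Hz.
248 Hz mod fs = 8 Hz.
8 Hz ≤ fs/2 = 30 Hz, appears at 8 Hz.
Distinct values: {8 Hz, 12 Hz, 16 Hz}.

8 Hz, 12 Hz, 16 Hz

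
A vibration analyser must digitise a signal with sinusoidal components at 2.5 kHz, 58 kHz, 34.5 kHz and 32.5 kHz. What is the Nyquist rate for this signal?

116 kHz

Highest-frequency component: 58 kHz.
Nyquist rate = 2 × 58 kHz = 116 kHz.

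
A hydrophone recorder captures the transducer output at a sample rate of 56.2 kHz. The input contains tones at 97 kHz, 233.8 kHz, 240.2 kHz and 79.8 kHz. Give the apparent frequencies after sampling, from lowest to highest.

9 kHz, 15.4 kHz, 23.6 kHz

fs/2 = 28.1 kHz.
97 kHz mod fs = 40.8 kHz.
40.8 kHz > fs/2 = 28.1 kHz, folds to fs − 40.8 kHz = 15.4 kHz.
233.8 kHz mod fs = 9 kHz.
9 kHz ≤ fs/2 = 28.1 kHz, appears at 9 kHz.
240.2 kHz mod fs = 15.4 kHz.
15.4 kHz ≤ fs/2 = 28.1 kHz, appears at 15.4 kHz.
79.8 kHz mod fs = 23.6 kHz.
23.6 kHz ≤ fs/2 = 28.1 kHz, appears at 23.6 kHz.
Distinct values: {9 kHz, 15.4 kHz, 23.6 kHz}.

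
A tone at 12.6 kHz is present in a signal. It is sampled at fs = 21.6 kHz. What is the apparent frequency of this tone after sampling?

12.6 kHz > fs/2 = 10.8 kHz, folds to fs − 12.6 kHz = 9 kHz.

9 kHz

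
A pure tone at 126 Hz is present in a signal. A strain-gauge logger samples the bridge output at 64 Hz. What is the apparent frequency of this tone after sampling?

126 Hz mod fs = 62 Hz.
62 Hz > fs/2 = 32 Hz, folds to fs − 62 Hz = 2 Hz.

2 Hz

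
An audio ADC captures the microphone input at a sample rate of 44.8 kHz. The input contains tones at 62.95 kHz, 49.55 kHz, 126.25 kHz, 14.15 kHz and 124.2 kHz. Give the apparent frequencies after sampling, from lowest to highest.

fs/2 = 22.4 kHz.
62.95 kHz mod fs = 18.15 kHz.
18.15 kHz ≤ fs/2 = 22.4 kHz, appears at 18.15 kHz.
49.55 kHz mod fs = 4.75 kHz.
4.75 kHz ≤ fs/2 = 22.4 kHz, appears at 4.75 kHz.
126.25 kHz mod fs = 36.65 kHz.
36.65 kHz > fs/2 = 22.4 kHz, folds to fs − 36.65 kHz = 8.15 kHz.
14.15 kHz ≤ fs/2 = 22.4 kHz, passes unchanged.
124.2 kHz mod fs = 34.6 kHz.
34.6 kHz > fs/2 = 22.4 kHz, folds to fs − 34.6 kHz = 10.2 kHz.
Distinct values: {4.75 kHz, 8.15 kHz, 10.2 kHz, 14.15 kHz, 18.15 kHz}.

4.75 kHz, 8.15 kHz, 10.2 kHz, 14.15 kHz, 18.15 kHz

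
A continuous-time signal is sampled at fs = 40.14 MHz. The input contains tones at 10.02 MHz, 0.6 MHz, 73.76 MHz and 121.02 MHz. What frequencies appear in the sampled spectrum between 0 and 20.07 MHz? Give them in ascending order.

fs/2 = 20.07 MHz.
10.02 MHz ≤ fs/2 = 20.07 MHz, passes unchanged.
0.6 MHz ≤ fs/2 = 20.07 MHz, passes unchanged.
73.76 MHz mod fs = 33.62 MHz.
33.62 MHz > fs/2 = 20.07 MHz, folds to fs − 33.62 MHz = 6.52 MHz.
121.02 MHz mod fs = 0.6 MHz.
0.6 MHz ≤ fs/2 = 20.07 MHz, appears at 0.6 MHz.
Distinct values: {0.6 MHz, 6.52 MHz, 10.02 MHz}.

0.6 MHz, 6.52 MHz, 10.02 MHz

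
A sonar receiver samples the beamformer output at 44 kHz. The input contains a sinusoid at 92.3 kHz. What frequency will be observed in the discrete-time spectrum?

4.3 kHz

92.3 kHz mod fs = 4.3 kHz.
4.3 kHz ≤ fs/2 = 22 kHz, appears at 4.3 kHz.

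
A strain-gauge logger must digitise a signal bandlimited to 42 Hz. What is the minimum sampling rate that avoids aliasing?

Nyquist rate = 2 × 42 Hz = 84 Hz.

84 Hz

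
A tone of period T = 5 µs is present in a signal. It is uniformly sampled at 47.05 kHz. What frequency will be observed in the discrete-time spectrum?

11.8 kHz

T = 5 µs → f = 1/T = 200 kHz.
200 kHz mod fs = 11.8 kHz.
11.8 kHz ≤ fs/2 = 23.525 kHz, appears at 11.8 kHz.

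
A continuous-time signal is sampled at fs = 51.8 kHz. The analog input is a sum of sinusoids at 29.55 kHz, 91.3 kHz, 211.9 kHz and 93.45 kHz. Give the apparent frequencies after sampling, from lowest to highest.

4.7 kHz, 10.15 kHz, 12.3 kHz, 22.25 kHz

fs/2 = 25.9 kHz.
29.55 kHz > fs/2 = 25.9 kHz, folds to fs − 29.55 kHz = 22.25 kHz.
91.3 kHz mod fs = 39.5 kHz.
39.5 kHz > fs/2 = 25.9 kHz, folds to fs − 39.5 kHz = 12.3 kHz.
211.9 kHz mod fs = 4.7 kHz.
4.7 kHz ≤ fs/2 = 25.9 kHz, appears at 4.7 kHz.
93.45 kHz mod fs = 41.65 kHz.
41.65 kHz > fs/2 = 25.9 kHz, folds to fs − 41.65 kHz = 10.15 kHz.
Distinct values: {4.7 kHz, 10.15 kHz, 12.3 kHz, 22.25 kHz}.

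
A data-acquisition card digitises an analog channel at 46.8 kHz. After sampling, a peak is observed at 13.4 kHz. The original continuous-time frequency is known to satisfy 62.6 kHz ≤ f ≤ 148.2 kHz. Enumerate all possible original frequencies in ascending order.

Frequencies that alias to 13.4 kHz are k·fs ± 13.4 kHz for integer k ≥ 0.
k=0: 13.4 kHz.
k=1: 33.4 kHz, 60.2 kHz.
k=2: 80.2 kHz, 107 kHz.
k=3: 127 kHz, 153.8 kHz.
k=4: 173.8 kHz, 200.6 kHz.
Within [62.6 kHz, 148.2 kHz]: 80.2 kHz, 107 kHz, 127 kHz.

80.2 kHz, 107 kHz, 127 kHz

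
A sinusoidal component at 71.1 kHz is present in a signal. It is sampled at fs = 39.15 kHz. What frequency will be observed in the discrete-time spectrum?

7.2 kHz

71.1 kHz mod fs = 31.95 kHz.
31.95 kHz > fs/2 = 19.575 kHz, folds to fs − 31.95 kHz = 7.2 kHz.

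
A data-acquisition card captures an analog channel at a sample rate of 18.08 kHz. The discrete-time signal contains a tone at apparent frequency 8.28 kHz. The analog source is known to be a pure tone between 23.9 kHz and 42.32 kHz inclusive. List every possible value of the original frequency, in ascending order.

26.36 kHz, 27.88 kHz

Frequencies that alias to 8.28 kHz are k·fs ± 8.28 kHz for integer k ≥ 0.
k=0: 8.28 kHz.
k=1: 9.8 kHz, 26.36 kHz.
k=2: 27.88 kHz, 44.44 kHz.
k=3: 45.96 kHz, 62.52 kHz.
Within [23.9 kHz, 42.32 kHz]: 26.36 kHz, 27.88 kHz.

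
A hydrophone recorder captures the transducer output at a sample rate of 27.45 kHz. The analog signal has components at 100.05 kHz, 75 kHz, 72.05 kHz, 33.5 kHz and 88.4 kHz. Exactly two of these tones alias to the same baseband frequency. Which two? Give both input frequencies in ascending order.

fs/2 = 13.725 kHz.
100.05 kHz mod fs = 17.7 kHz.
17.7 kHz > fs/2 = 13.725 kHz, folds to fs − 17.7 kHz = 9.75 kHz.
75 kHz mod fs = 20.1 kHz.
20.1 kHz > fs/2 = 13.725 kHz, folds to fs − 20.1 kHz = 7.35 kHz.
72.05 kHz mod fs = 17.15 kHz.
17.15 kHz > fs/2 = 13.725 kHz, folds to fs − 17.15 kHz = 10.3 kHz.
33.5 kHz mod fs = 6.05 kHz.
6.05 kHz ≤ fs/2 = 13.725 kHz, appears at 6.05 kHz.
88.4 kHz mod fs = 6.05 kHz.
6.05 kHz ≤ fs/2 = 13.725 kHz, appears at 6.05 kHz.
33.5 kHz and 88.4 kHz both map to 6.05 kHz.

33.5 kHz, 88.4 kHz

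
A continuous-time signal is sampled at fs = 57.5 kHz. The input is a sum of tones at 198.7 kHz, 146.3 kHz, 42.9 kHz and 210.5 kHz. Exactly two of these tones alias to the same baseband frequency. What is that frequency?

26.2 kHz

fs/2 = 28.75 kHz.
198.7 kHz mod fs = 26.2 kHz.
26.2 kHz ≤ fs/2 = 28.75 kHz, appears at 26.2 kHz.
146.3 kHz mod fs = 31.3 kHz.
31.3 kHz > fs/2 = 28.75 kHz, folds to fs − 31.3 kHz = 26.2 kHz.
42.9 kHz > fs/2 = 28.75 kHz, folds to fs − 42.9 kHz = 14.6 kHz.
210.5 kHz mod fs = 38 kHz.
38 kHz > fs/2 = 28.75 kHz, folds to fs − 38 kHz = 19.5 kHz.
146.3 kHz and 198.7 kHz both map to 26.2 kHz.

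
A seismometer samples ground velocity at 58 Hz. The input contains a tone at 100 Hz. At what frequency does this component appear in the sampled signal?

16 Hz

100 Hz mod fs = 42 Hz.
42 Hz > fs/2 = 29 Hz, folds to fs − 42 Hz = 16 Hz.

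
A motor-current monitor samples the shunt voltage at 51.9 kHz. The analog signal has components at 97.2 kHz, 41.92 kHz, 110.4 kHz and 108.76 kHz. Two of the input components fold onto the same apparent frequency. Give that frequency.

fs/2 = 25.95 kHz.
97.2 kHz mod fs = 45.3 kHz.
45.3 kHz > fs/2 = 25.95 kHz, folds to fs − 45.3 kHz = 6.6 kHz.
41.92 kHz > fs/2 = 25.95 kHz, folds to fs − 41.92 kHz = 9.98 kHz.
110.4 kHz mod fs = 6.6 kHz.
6.6 kHz ≤ fs/2 = 25.95 kHz, appears at 6.6 kHz.
108.76 kHz mod fs = 4.96 kHz.
4.96 kHz ≤ fs/2 = 25.95 kHz, appears at 4.96 kHz.
97.2 kHz and 110.4 kHz both map to 6.6 kHz.

6.6 kHz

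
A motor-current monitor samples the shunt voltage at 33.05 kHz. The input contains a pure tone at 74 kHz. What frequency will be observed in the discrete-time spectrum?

74 kHz mod fs = 7.9 kHz.
7.9 kHz ≤ fs/2 = 16.525 kHz, appears at 7.9 kHz.

7.9 kHz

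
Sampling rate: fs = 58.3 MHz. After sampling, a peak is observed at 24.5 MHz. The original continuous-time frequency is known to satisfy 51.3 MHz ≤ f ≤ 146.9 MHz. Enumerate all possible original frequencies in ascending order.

Frequencies that alias to 24.5 MHz are k·fs ± 24.5 MHz for integer k ≥ 0.
k=0: 24.5 MHz.
k=1: 33.8 MHz, 82.8 MHz.
k=2: 92.1 MHz, 141.1 MHz.
k=3: 150.4 MHz, 199.4 MHz.
Within [51.3 MHz, 146.9 MHz]: 82.8 MHz, 92.1 MHz, 141.1 MHz.

82.8 MHz, 92.1 MHz, 141.1 MHz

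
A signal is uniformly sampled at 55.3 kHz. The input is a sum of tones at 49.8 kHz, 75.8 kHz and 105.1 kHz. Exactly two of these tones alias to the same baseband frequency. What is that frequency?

5.5 kHz

fs/2 = 27.65 kHz.
49.8 kHz > fs/2 = 27.65 kHz, folds to fs − 49.8 kHz = 5.5 kHz.
75.8 kHz mod fs = 20.5 kHz.
20.5 kHz ≤ fs/2 = 27.65 kHz, appears at 20.5 kHz.
105.1 kHz mod fs = 49.8 kHz.
49.8 kHz > fs/2 = 27.65 kHz, folds to fs − 49.8 kHz = 5.5 kHz.
49.8 kHz and 105.1 kHz both map to 5.5 kHz.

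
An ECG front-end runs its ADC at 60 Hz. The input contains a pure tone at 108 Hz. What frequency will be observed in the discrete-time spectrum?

12 Hz

108 Hz mod fs = 48 Hz.
48 Hz > fs/2 = 30 Hz, folds to fs − 48 Hz = 12 Hz.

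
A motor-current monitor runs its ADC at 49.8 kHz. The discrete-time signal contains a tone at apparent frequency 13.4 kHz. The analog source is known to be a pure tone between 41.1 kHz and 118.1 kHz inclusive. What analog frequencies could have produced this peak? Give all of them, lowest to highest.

63.2 kHz, 86.2 kHz, 113 kHz

Frequencies that alias to 13.4 kHz are k·fs ± 13.4 kHz for integer k ≥ 0.
k=0: 13.4 kHz.
k=1: 36.4 kHz, 63.2 kHz.
k=2: 86.2 kHz, 113 kHz.
k=3: 136 kHz, 162.8 kHz.
Within [41.1 kHz, 118.1 kHz]: 63.2 kHz, 86.2 kHz, 113 kHz.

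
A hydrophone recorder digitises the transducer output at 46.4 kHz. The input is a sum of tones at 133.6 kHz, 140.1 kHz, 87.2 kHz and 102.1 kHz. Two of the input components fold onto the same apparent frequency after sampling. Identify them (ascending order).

fs/2 = 23.2 kHz.
133.6 kHz mod fs = 40.8 kHz.
40.8 kHz > fs/2 = 23.2 kHz, folds to fs − 40.8 kHz = 5.6 kHz.
140.1 kHz mod fs = 0.9 kHz.
0.9 kHz ≤ fs/2 = 23.2 kHz, appears at 0.9 kHz.
87.2 kHz mod fs = 40.8 kHz.
40.8 kHz > fs/2 = 23.2 kHz, folds to fs − 40.8 kHz = 5.6 kHz.
102.1 kHz mod fs = 9.3 kHz.
9.3 kHz ≤ fs/2 = 23.2 kHz, appears at 9.3 kHz.
87.2 kHz and 133.6 kHz both map to 5.6 kHz.

87.2 kHz, 133.6 kHz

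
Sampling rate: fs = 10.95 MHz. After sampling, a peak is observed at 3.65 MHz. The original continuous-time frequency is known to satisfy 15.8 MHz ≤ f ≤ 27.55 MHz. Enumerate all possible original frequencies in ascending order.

Frequencies that alias to 3.65 MHz are k·fs ± 3.65 MHz for integer k ≥ 0.
k=0: 3.65 MHz.
k=1: 7.3 MHz, 14.6 MHz.
k=2: 18.25 MHz, 25.55 MHz.
k=3: 29.2 MHz, 36.5 MHz.
Within [15.8 MHz, 27.55 MHz]: 18.25 MHz, 25.55 MHz.

18.25 MHz, 25.55 MHz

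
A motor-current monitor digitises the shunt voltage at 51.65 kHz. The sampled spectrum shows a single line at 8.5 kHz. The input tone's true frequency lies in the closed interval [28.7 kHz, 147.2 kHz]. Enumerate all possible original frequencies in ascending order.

43.15 kHz, 60.15 kHz, 94.8 kHz, 111.8 kHz, 146.45 kHz

Frequencies that alias to 8.5 kHz are k·fs ± 8.5 kHz for integer k ≥ 0.
k=0: 8.5 kHz.
k=1: 43.15 kHz, 60.15 kHz.
k=2: 94.8 kHz, 111.8 kHz.
k=3: 146.45 kHz, 163.45 kHz.
k=4: 198.1 kHz, 215.1 kHz.
Within [28.7 kHz, 147.2 kHz]: 43.15 kHz, 60.15 kHz, 94.8 kHz, 111.8 kHz, 146.45 kHz.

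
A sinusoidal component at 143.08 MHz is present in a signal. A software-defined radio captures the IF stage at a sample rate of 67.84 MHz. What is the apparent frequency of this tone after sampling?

143.08 MHz mod fs = 7.4 MHz.
7.4 MHz ≤ fs/2 = 33.92 MHz, appears at 7.4 MHz.

7.4 MHz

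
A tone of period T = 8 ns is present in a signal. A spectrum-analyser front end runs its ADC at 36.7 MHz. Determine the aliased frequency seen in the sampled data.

T = 8 ns → f = 1/T = 125 MHz.
125 MHz mod fs = 14.9 MHz.
14.9 MHz ≤ fs/2 = 18.35 MHz, appears at 14.9 MHz.

14.9 MHz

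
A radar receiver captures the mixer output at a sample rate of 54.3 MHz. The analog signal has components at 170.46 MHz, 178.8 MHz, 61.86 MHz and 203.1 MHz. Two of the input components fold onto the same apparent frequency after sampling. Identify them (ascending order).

61.86 MHz, 170.46 MHz

fs/2 = 27.15 MHz.
170.46 MHz mod fs = 7.56 MHz.
7.56 MHz ≤ fs/2 = 27.15 MHz, appears at 7.56 MHz.
178.8 MHz mod fs = 15.9 MHz.
15.9 MHz ≤ fs/2 = 27.15 MHz, appears at 15.9 MHz.
61.86 MHz mod fs = 7.56 MHz.
7.56 MHz ≤ fs/2 = 27.15 MHz, appears at 7.56 MHz.
203.1 MHz mod fs = 40.2 MHz.
40.2 MHz > fs/2 = 27.15 MHz, folds to fs − 40.2 MHz = 14.1 MHz.
61.86 MHz and 170.46 MHz both map to 7.56 MHz.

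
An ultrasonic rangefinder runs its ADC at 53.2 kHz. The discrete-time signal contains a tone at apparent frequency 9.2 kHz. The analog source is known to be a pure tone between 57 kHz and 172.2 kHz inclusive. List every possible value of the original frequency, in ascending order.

62.4 kHz, 97.2 kHz, 115.6 kHz, 150.4 kHz, 168.8 kHz

Frequencies that alias to 9.2 kHz are k·fs ± 9.2 kHz for integer k ≥ 0.
k=0: 9.2 kHz.
k=1: 44 kHz, 62.4 kHz.
k=2: 97.2 kHz, 115.6 kHz.
k=3: 150.4 kHz, 168.8 kHz.
k=4: 203.6 kHz, 222 kHz.
Within [57 kHz, 172.2 kHz]: 62.4 kHz, 97.2 kHz, 115.6 kHz, 150.4 kHz, 168.8 kHz.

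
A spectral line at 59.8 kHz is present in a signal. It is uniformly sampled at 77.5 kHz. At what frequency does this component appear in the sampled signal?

59.8 kHz > fs/2 = 38.75 kHz, folds to fs − 59.8 kHz = 17.7 kHz.

17.7 kHz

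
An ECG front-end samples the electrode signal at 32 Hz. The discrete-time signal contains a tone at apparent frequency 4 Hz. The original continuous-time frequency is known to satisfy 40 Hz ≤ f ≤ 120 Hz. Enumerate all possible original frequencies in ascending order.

Frequencies that alias to 4 Hz are k·fs ± 4 Hz for integer k ≥ 0.
k=0: 4 Hz.
k=1: 28 Hz, 36 Hz.
k=2: 60 Hz, 68 Hz.
k=3: 92 Hz, 100 Hz.
k=4: 124 Hz, 132 Hz.
Within [40 Hz, 120 Hz]: 60 Hz, 68 Hz, 92 Hz, 100 Hz.

60 Hz, 68 Hz, 92 Hz, 100 Hz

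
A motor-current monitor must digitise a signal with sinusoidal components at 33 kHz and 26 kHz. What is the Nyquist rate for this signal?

66 kHz

Highest-frequency component: 33 kHz.
Nyquist rate = 2 × 33 kHz = 66 kHz.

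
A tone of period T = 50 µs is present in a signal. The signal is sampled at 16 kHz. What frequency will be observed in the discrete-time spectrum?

T = 50 µs → f = 1/T = 20 kHz.
20 kHz mod fs = 4 kHz.
4 kHz ≤ fs/2 = 8 kHz, appears at 4 kHz.

4 kHz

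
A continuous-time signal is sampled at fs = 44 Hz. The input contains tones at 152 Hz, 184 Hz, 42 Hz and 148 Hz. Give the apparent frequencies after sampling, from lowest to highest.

fs/2 = 22 Hz.
152 Hz mod fs = 20 Hz.
20 Hz ≤ fs/2 = 22 Hz, appears at 20 Hz.
184 Hz mod fs = 8 Hz.
8 Hz ≤ fs/2 = 22 Hz, appears at 8 Hz.
42 Hz > fs/2 = 22 Hz, folds to fs − 42 Hz = 2 Hz.
148 Hz mod fs = 16 Hz.
16 Hz ≤ fs/2 = 22 Hz, appears at 16 Hz.
Distinct values: {2 Hz, 8 Hz, 16 Hz, 20 Hz}.

2 Hz, 8 Hz, 16 Hz, 20 Hz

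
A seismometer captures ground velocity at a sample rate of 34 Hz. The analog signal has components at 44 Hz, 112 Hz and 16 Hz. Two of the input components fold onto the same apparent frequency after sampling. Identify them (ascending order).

44 Hz, 112 Hz

fs/2 = 17 Hz.
44 Hz mod fs = 10 Hz.
10 Hz ≤ fs/2 = 17 Hz, appears at 10 Hz.
112 Hz mod fs = 10 Hz.
10 Hz ≤ fs/2 = 17 Hz, appears at 10 Hz.
16 Hz ≤ fs/2 = 17 Hz, passes unchanged.
44 Hz and 112 Hz both map to 10 Hz.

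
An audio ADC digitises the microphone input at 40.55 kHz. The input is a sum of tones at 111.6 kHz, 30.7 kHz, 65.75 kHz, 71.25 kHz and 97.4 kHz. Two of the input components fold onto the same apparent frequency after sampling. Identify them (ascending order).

fs/2 = 20.275 kHz.
111.6 kHz mod fs = 30.5 kHz.
30.5 kHz > fs/2 = 20.275 kHz, folds to fs − 30.5 kHz = 10.05 kHz.
30.7 kHz > fs/2 = 20.275 kHz, folds to fs − 30.7 kHz = 9.85 kHz.
65.75 kHz mod fs = 25.2 kHz.
25.2 kHz > fs/2 = 20.275 kHz, folds to fs − 25.2 kHz = 15.35 kHz.
71.25 kHz mod fs = 30.7 kHz.
30.7 kHz > fs/2 = 20.275 kHz, folds to fs − 30.7 kHz = 9.85 kHz.
97.4 kHz mod fs = 16.3 kHz.
16.3 kHz ≤ fs/2 = 20.275 kHz, appears at 16.3 kHz.
30.7 kHz and 71.25 kHz both map to 9.85 kHz.

30.7 kHz, 71.25 kHz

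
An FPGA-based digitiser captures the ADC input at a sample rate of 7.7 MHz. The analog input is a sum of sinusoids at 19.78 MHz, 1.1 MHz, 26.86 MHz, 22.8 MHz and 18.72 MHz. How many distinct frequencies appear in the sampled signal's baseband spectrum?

fs/2 = 3.85 MHz.
19.78 MHz mod fs = 4.38 MHz.
4.38 MHz > fs/2 = 3.85 MHz, folds to fs − 4.38 MHz = 3.32 MHz.
1.1 MHz ≤ fs/2 = 3.85 MHz, passes unchanged.
26.86 MHz mod fs = 3.76 MHz.
3.76 MHz ≤ fs/2 = 3.85 MHz, appears at 3.76 MHz.
22.8 MHz mod fs = 7.4 MHz.
7.4 MHz > fs/2 = 3.85 MHz, folds to fs − 7.4 MHz = 0.3 MHz.
18.72 MHz mod fs = 3.32 MHz.
3.32 MHz ≤ fs/2 = 3.85 MHz, appears at 3.32 MHz.
Distinct values: {0.3 MHz, 1.1 MHz, 3.32 MHz, 3.76 MHz} → 4.

4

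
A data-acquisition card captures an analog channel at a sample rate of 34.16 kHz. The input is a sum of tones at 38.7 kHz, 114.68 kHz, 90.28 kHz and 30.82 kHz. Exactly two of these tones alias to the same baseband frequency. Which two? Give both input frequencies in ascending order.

fs/2 = 17.08 kHz.
38.7 kHz mod fs = 4.54 kHz.
4.54 kHz ≤ fs/2 = 17.08 kHz, appears at 4.54 kHz.
114.68 kHz mod fs = 12.2 kHz.
12.2 kHz ≤ fs/2 = 17.08 kHz, appears at 12.2 kHz.
90.28 kHz mod fs = 21.96 kHz.
21.96 kHz > fs/2 = 17.08 kHz, folds to fs − 21.96 kHz = 12.2 kHz.
30.82 kHz > fs/2 = 17.08 kHz, folds to fs − 30.82 kHz = 3.34 kHz.
90.28 kHz and 114.68 kHz both map to 12.2 kHz.

90.28 kHz, 114.68 kHz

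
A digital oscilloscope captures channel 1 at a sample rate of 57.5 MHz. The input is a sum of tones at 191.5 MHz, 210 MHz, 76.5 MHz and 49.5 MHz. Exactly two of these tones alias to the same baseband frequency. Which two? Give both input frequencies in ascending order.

76.5 MHz, 191.5 MHz

fs/2 = 28.75 MHz.
191.5 MHz mod fs = 19 MHz.
19 MHz ≤ fs/2 = 28.75 MHz, appears at 19 MHz.
210 MHz mod fs = 37.5 MHz.
37.5 MHz > fs/2 = 28.75 MHz, folds to fs − 37.5 MHz = 20 MHz.
76.5 MHz mod fs = 19 MHz.
19 MHz ≤ fs/2 = 28.75 MHz, appears at 19 MHz.
49.5 MHz > fs/2 = 28.75 MHz, folds to fs − 49.5 MHz = 8 MHz.
76.5 MHz and 191.5 MHz both map to 19 MHz.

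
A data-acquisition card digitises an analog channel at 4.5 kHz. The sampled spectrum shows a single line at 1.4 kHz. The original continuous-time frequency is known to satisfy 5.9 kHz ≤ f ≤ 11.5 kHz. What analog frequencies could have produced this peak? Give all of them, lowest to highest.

5.9 kHz, 7.6 kHz, 10.4 kHz

Frequencies that alias to 1.4 kHz are k·fs ± 1.4 kHz for integer k ≥ 0.
k=0: 1.4 kHz.
k=1: 3.1 kHz, 5.9 kHz.
k=2: 7.6 kHz, 10.4 kHz.
k=3: 12.1 kHz, 14.9 kHz.
Within [5.9 kHz, 11.5 kHz]: 5.9 kHz, 7.6 kHz, 10.4 kHz.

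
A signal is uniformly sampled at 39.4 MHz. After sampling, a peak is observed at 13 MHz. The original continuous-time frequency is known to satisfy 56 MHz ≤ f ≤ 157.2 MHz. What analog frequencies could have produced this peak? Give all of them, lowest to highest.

65.8 MHz, 91.8 MHz, 105.2 MHz, 131.2 MHz, 144.6 MHz

Frequencies that alias to 13 MHz are k·fs ± 13 MHz for integer k ≥ 0.
k=0: 13 MHz.
k=1: 26.4 MHz, 52.4 MHz.
k=2: 65.8 MHz, 91.8 MHz.
k=3: 105.2 MHz, 131.2 MHz.
k=4: 144.6 MHz, 170.6 MHz.
k=5: 184 MHz, 210 MHz.
Within [56 MHz, 157.2 MHz]: 65.8 MHz, 91.8 MHz, 105.2 MHz, 131.2 MHz, 144.6 MHz.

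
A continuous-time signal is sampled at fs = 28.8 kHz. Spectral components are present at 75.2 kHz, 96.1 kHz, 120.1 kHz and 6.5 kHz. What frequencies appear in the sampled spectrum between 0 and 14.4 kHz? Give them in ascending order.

fs/2 = 14.4 kHz.
75.2 kHz mod fs = 17.6 kHz.
17.6 kHz > fs/2 = 14.4 kHz, folds to fs − 17.6 kHz = 11.2 kHz.
96.1 kHz mod fs = 9.7 kHz.
9.7 kHz ≤ fs/2 = 14.4 kHz, appears at 9.7 kHz.
120.1 kHz mod fs = 4.9 kHz.
4.9 kHz ≤ fs/2 = 14.4 kHz, appears at 4.9 kHz.
6.5 kHz ≤ fs/2 = 14.4 kHz, passes unchanged.
Distinct values: {4.9 kHz, 6.5 kHz, 9.7 kHz, 11.2 kHz}.

4.9 kHz, 6.5 kHz, 9.7 kHz, 11.2 kHz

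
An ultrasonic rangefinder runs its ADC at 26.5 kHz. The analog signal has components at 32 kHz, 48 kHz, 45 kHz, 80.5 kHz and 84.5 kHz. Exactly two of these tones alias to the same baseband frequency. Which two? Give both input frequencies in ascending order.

48 kHz, 84.5 kHz

fs/2 = 13.25 kHz.
32 kHz mod fs = 5.5 kHz.
5.5 kHz ≤ fs/2 = 13.25 kHz, appears at 5.5 kHz.
48 kHz mod fs = 21.5 kHz.
21.5 kHz > fs/2 = 13.25 kHz, folds to fs − 21.5 kHz = 5 kHz.
45 kHz mod fs = 18.5 kHz.
18.5 kHz > fs/2 = 13.25 kHz, folds to fs − 18.5 kHz = 8 kHz.
80.5 kHz mod fs = 1 kHz.
1 kHz ≤ fs/2 = 13.25 kHz, appears at 1 kHz.
84.5 kHz mod fs = 5 kHz.
5 kHz ≤ fs/2 = 13.25 kHz, appears at 5 kHz.
48 kHz and 84.5 kHz both map to 5 kHz.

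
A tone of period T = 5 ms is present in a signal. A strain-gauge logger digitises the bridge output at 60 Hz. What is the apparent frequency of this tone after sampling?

20 Hz

T = 5 ms → f = 1/T = 200 Hz.
200 Hz mod fs = 20 Hz.
20 Hz ≤ fs/2 = 30 Hz, appears at 20 Hz.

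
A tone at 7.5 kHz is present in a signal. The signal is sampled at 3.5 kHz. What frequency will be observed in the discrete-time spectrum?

7.5 kHz mod fs = 0.5 kHz.
0.5 kHz ≤ fs/2 = 1.75 kHz, appears at 0.5 kHz.

0.5 kHz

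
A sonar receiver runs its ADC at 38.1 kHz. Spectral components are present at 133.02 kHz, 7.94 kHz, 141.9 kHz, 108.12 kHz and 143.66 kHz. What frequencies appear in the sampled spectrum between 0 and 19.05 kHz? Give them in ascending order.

6.18 kHz, 7.94 kHz, 8.74 kHz, 10.5 kHz, 18.72 kHz

fs/2 = 19.05 kHz.
133.02 kHz mod fs = 18.72 kHz.
18.72 kHz ≤ fs/2 = 19.05 kHz, appears at 18.72 kHz.
7.94 kHz ≤ fs/2 = 19.05 kHz, passes unchanged.
141.9 kHz mod fs = 27.6 kHz.
27.6 kHz > fs/2 = 19.05 kHz, folds to fs − 27.6 kHz = 10.5 kHz.
108.12 kHz mod fs = 31.92 kHz.
31.92 kHz > fs/2 = 19.05 kHz, folds to fs − 31.92 kHz = 6.18 kHz.
143.66 kHz mod fs = 29.36 kHz.
29.36 kHz > fs/2 = 19.05 kHz, folds to fs − 29.36 kHz = 8.74 kHz.
Distinct values: {6.18 kHz, 7.94 kHz, 8.74 kHz, 10.5 kHz, 18.72 kHz}.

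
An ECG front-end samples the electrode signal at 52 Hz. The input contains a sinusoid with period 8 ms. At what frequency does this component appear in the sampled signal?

21 Hz

T = 8 ms → f = 1/T = 125 Hz.
125 Hz mod fs = 21 Hz.
21 Hz ≤ fs/2 = 26 Hz, appears at 21 Hz.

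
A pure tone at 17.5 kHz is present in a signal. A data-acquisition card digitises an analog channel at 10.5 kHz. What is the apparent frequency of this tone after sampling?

17.5 kHz mod fs = 7 kHz.
7 kHz > fs/2 = 5.25 kHz, folds to fs − 7 kHz = 3.5 kHz.

3.5 kHz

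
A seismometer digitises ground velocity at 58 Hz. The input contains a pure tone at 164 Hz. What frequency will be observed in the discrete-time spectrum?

164 Hz mod fs = 48 Hz.
48 Hz > fs/2 = 29 Hz, folds to fs − 48 Hz = 10 Hz.

10 Hz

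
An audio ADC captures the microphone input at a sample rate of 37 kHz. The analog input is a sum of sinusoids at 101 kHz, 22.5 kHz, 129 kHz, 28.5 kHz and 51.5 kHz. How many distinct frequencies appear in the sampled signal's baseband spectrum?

4

fs/2 = 18.5 kHz.
101 kHz mod fs = 27 kHz.
27 kHz > fs/2 = 18.5 kHz, folds to fs − 27 kHz = 10 kHz.
22.5 kHz > fs/2 = 18.5 kHz, folds to fs − 22.5 kHz = 14.5 kHz.
129 kHz mod fs = 18 kHz.
18 kHz ≤ fs/2 = 18.5 kHz, appears at 18 kHz.
28.5 kHz > fs/2 = 18.5 kHz, folds to fs − 28.5 kHz = 8.5 kHz.
51.5 kHz mod fs = 14.5 kHz.
14.5 kHz ≤ fs/2 = 18.5 kHz, appears at 14.5 kHz.
Distinct values: {8.5 kHz, 10 kHz, 14.5 kHz, 18 kHz} → 4.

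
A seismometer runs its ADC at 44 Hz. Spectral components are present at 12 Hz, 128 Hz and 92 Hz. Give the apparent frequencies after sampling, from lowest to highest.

fs/2 = 22 Hz.
12 Hz ≤ fs/2 = 22 Hz, passes unchanged.
128 Hz mod fs = 40 Hz.
40 Hz > fs/2 = 22 Hz, folds to fs − 40 Hz = 4 Hz.
92 Hz mod fs = 4 Hz.
4 Hz ≤ fs/2 = 22 Hz, appears at 4 Hz.
Distinct values: {4 Hz, 12 Hz}.

4 Hz, 12 Hz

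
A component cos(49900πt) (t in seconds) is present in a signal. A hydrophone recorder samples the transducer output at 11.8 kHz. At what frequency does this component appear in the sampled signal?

1.35 kHz

ω = 49900π rad/s → f = ω/(2π) = 24950 Hz = 24.95 kHz.
24.95 kHz mod fs = 1.35 kHz.
1.35 kHz ≤ fs/2 = 5.9 kHz, appears at 1.35 kHz.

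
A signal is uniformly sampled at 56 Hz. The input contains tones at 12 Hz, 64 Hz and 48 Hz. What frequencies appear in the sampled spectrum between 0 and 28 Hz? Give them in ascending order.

8 Hz, 12 Hz

fs/2 = 28 Hz.
12 Hz ≤ fs/2 = 28 Hz, passes unchanged.
64 Hz mod fs = 8 Hz.
8 Hz ≤ fs/2 = 28 Hz, appears at 8 Hz.
48 Hz > fs/2 = 28 Hz, folds to fs − 48 Hz = 8 Hz.
Distinct values: {8 Hz, 12 Hz}.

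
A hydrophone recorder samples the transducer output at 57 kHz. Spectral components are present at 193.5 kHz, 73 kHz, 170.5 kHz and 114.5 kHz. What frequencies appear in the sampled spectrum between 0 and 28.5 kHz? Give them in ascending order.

0.5 kHz, 16 kHz, 22.5 kHz

fs/2 = 28.5 kHz.
193.5 kHz mod fs = 22.5 kHz.
22.5 kHz ≤ fs/2 = 28.5 kHz, appears at 22.5 kHz.
73 kHz mod fs = 16 kHz.
16 kHz ≤ fs/2 = 28.5 kHz, appears at 16 kHz.
170.5 kHz mod fs = 56.5 kHz.
56.5 kHz > fs/2 = 28.5 kHz, folds to fs − 56.5 kHz = 0.5 kHz.
114.5 kHz mod fs = 0.5 kHz.
0.5 kHz ≤ fs/2 = 28.5 kHz, appears at 0.5 kHz.
Distinct values: {0.5 kHz, 16 kHz, 22.5 kHz}.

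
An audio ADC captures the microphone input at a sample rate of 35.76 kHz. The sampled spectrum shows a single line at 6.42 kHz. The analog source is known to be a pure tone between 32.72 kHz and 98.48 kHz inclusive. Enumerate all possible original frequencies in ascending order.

Frequencies that alias to 6.42 kHz are k·fs ± 6.42 kHz for integer k ≥ 0.
k=0: 6.42 kHz.
k=1: 29.34 kHz, 42.18 kHz.
k=2: 65.1 kHz, 77.94 kHz.
k=3: 100.86 kHz, 113.7 kHz.
Within [32.72 kHz, 98.48 kHz]: 42.18 kHz, 65.1 kHz, 77.94 kHz.

42.18 kHz, 65.1 kHz, 77.94 kHz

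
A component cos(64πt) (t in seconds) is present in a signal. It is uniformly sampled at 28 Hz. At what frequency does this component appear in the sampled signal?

ω = 64π rad/s → f = ω/(2π) = 32 Hz.
32 Hz mod fs = 4 Hz.
4 Hz ≤ fs/2 = 14 Hz, appears at 4 Hz.

4 Hz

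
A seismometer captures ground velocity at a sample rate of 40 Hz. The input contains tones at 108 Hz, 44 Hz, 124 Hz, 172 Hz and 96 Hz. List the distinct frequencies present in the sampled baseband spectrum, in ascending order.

fs/2 = 20 Hz.
108 Hz mod fs = 28 Hz.
28 Hz > fs/2 = 20 Hz, folds to fs − 28 Hz = 12 Hz.
44 Hz mod fs = 4 Hz.
4 Hz ≤ fs/2 = 20 Hz, appears at 4 Hz.
124 Hz mod fs = 4 Hz.
4 Hz ≤ fs/2 = 20 Hz, appears at 4 Hz.
172 Hz mod fs = 12 Hz.
12 Hz ≤ fs/2 = 20 Hz, appears at 12 Hz.
96 Hz mod fs = 16 Hz.
16 Hz ≤ fs/2 = 20 Hz, appears at 16 Hz.
Distinct values: {4 Hz, 12 Hz, 16 Hz}.

4 Hz, 12 Hz, 16 Hz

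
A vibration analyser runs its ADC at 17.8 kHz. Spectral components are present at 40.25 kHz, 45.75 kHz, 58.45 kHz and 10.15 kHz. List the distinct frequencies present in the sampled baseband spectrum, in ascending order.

4.65 kHz, 5.05 kHz, 7.65 kHz

fs/2 = 8.9 kHz.
40.25 kHz mod fs = 4.65 kHz.
4.65 kHz ≤ fs/2 = 8.9 kHz, appears at 4.65 kHz.
45.75 kHz mod fs = 10.15 kHz.
10.15 kHz > fs/2 = 8.9 kHz, folds to fs − 10.15 kHz = 7.65 kHz.
58.45 kHz mod fs = 5.05 kHz.
5.05 kHz ≤ fs/2 = 8.9 kHz, appears at 5.05 kHz.
10.15 kHz > fs/2 = 8.9 kHz, folds to fs − 10.15 kHz = 7.65 kHz.
Distinct values: {4.65 kHz, 5.05 kHz, 7.65 kHz}.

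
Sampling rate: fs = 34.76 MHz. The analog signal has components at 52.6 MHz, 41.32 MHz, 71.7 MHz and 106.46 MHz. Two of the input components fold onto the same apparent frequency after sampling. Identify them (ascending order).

71.7 MHz, 106.46 MHz

fs/2 = 17.38 MHz.
52.6 MHz mod fs = 17.84 MHz.
17.84 MHz > fs/2 = 17.38 MHz, folds to fs − 17.84 MHz = 16.92 MHz.
41.32 MHz mod fs = 6.56 MHz.
6.56 MHz ≤ fs/2 = 17.38 MHz, appears at 6.56 MHz.
71.7 MHz mod fs = 2.18 MHz.
2.18 MHz ≤ fs/2 = 17.38 MHz, appears at 2.18 MHz.
106.46 MHz mod fs = 2.18 MHz.
2.18 MHz ≤ fs/2 = 17.38 MHz, appears at 2.18 MHz.
71.7 MHz and 106.46 MHz both map to 2.18 MHz.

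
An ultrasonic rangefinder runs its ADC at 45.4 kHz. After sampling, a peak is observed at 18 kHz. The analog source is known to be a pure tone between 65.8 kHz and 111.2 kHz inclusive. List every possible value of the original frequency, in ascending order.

72.8 kHz, 108.8 kHz

Frequencies that alias to 18 kHz are k·fs ± 18 kHz for integer k ≥ 0.
k=0: 18 kHz.
k=1: 27.4 kHz, 63.4 kHz.
k=2: 72.8 kHz, 108.8 kHz.
k=3: 118.2 kHz, 154.2 kHz.
Within [65.8 kHz, 111.2 kHz]: 72.8 kHz, 108.8 kHz.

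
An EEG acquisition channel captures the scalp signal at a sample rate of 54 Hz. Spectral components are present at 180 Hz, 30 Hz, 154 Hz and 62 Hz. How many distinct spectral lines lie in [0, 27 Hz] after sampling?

3

fs/2 = 27 Hz.
180 Hz mod fs = 18 Hz.
18 Hz ≤ fs/2 = 27 Hz, appears at 18 Hz.
30 Hz > fs/2 = 27 Hz, folds to fs − 30 Hz = 24 Hz.
154 Hz mod fs = 46 Hz.
46 Hz > fs/2 = 27 Hz, folds to fs − 46 Hz = 8 Hz.
62 Hz mod fs = 8 Hz.
8 Hz ≤ fs/2 = 27 Hz, appears at 8 Hz.
Distinct values: {8 Hz, 18 Hz, 24 Hz} → 3.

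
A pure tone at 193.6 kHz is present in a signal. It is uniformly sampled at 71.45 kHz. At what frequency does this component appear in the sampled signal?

20.75 kHz

193.6 kHz mod fs = 50.7 kHz.
50.7 kHz > fs/2 = 35.725 kHz, folds to fs − 50.7 kHz = 20.75 kHz.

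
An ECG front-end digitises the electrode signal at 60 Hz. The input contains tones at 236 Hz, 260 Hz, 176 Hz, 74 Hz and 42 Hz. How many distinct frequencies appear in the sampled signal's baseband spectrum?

fs/2 = 30 Hz.
236 Hz mod fs = 56 Hz.
56 Hz > fs/2 = 30 Hz, folds to fs − 56 Hz = 4 Hz.
260 Hz mod fs = 20 Hz.
20 Hz ≤ fs/2 = 30 Hz, appears at 20 Hz.
176 Hz mod fs = 56 Hz.
56 Hz > fs/2 = 30 Hz, folds to fs − 56 Hz = 4 Hz.
74 Hz mod fs = 14 Hz.
14 Hz ≤ fs/2 = 30 Hz, appears at 14 Hz.
42 Hz > fs/2 = 30 Hz, folds to fs − 42 Hz = 18 Hz.
Distinct values: {4 Hz, 14 Hz, 18 Hz, 20 Hz} → 4.

4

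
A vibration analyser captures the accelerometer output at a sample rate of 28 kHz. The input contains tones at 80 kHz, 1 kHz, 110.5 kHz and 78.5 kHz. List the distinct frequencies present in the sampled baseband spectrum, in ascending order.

fs/2 = 14 kHz.
80 kHz mod fs = 24 kHz.
24 kHz > fs/2 = 14 kHz, folds to fs − 24 kHz = 4 kHz.
1 kHz ≤ fs/2 = 14 kHz, passes unchanged.
110.5 kHz mod fs = 26.5 kHz.
26.5 kHz > fs/2 = 14 kHz, folds to fs − 26.5 kHz = 1.5 kHz.
78.5 kHz mod fs = 22.5 kHz.
22.5 kHz > fs/2 = 14 kHz, folds to fs − 22.5 kHz = 5.5 kHz.
Distinct values: {1 kHz, 1.5 kHz, 4 kHz, 5.5 kHz}.

1 kHz, 1.5 kHz, 4 kHz, 5.5 kHz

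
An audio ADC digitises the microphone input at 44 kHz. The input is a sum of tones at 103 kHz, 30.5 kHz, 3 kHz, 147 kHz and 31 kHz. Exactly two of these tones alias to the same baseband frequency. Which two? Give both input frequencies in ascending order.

fs/2 = 22 kHz.
103 kHz mod fs = 15 kHz.
15 kHz ≤ fs/2 = 22 kHz, appears at 15 kHz.
30.5 kHz > fs/2 = 22 kHz, folds to fs − 30.5 kHz = 13.5 kHz.
3 kHz ≤ fs/2 = 22 kHz, passes unchanged.
147 kHz mod fs = 15 kHz.
15 kHz ≤ fs/2 = 22 kHz, appears at 15 kHz.
31 kHz > fs/2 = 22 kHz, folds to fs − 31 kHz = 13 kHz.
103 kHz and 147 kHz both map to 15 kHz.

103 kHz, 147 kHz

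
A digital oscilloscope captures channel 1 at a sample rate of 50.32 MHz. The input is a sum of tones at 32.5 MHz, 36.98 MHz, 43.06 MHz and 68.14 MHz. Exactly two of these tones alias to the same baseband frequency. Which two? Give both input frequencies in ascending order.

fs/2 = 25.16 MHz.
32.5 MHz > fs/2 = 25.16 MHz, folds to fs − 32.5 MHz = 17.82 MHz.
36.98 MHz > fs/2 = 25.16 MHz, folds to fs − 36.98 MHz = 13.34 MHz.
43.06 MHz > fs/2 = 25.16 MHz, folds to fs − 43.06 MHz = 7.26 MHz.
68.14 MHz mod fs = 17.82 MHz.
17.82 MHz ≤ fs/2 = 25.16 MHz, appears at 17.82 MHz.
32.5 MHz and 68.14 MHz both map to 17.82 MHz.

32.5 MHz, 68.14 MHz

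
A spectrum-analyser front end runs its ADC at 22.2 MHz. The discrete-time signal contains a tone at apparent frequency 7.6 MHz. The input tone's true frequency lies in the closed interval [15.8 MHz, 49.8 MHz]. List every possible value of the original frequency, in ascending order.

29.8 MHz, 36.8 MHz

Frequencies that alias to 7.6 MHz are k·fs ± 7.6 MHz for integer k ≥ 0.
k=0: 7.6 MHz.
k=1: 14.6 MHz, 29.8 MHz.
k=2: 36.8 MHz, 52 MHz.
k=3: 59 MHz, 74.2 MHz.
Within [15.8 MHz, 49.8 MHz]: 29.8 MHz, 36.8 MHz.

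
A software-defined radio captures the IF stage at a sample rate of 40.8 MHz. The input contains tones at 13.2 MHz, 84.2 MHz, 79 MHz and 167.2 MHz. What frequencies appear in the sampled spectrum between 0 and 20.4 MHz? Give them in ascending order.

2.6 MHz, 4 MHz, 13.2 MHz

fs/2 = 20.4 MHz.
13.2 MHz ≤ fs/2 = 20.4 MHz, passes unchanged.
84.2 MHz mod fs = 2.6 MHz.
2.6 MHz ≤ fs/2 = 20.4 MHz, appears at 2.6 MHz.
79 MHz mod fs = 38.2 MHz.
38.2 MHz > fs/2 = 20.4 MHz, folds to fs − 38.2 MHz = 2.6 MHz.
167.2 MHz mod fs = 4 MHz.
4 MHz ≤ fs/2 = 20.4 MHz, appears at 4 MHz.
Distinct values: {2.6 MHz, 4 MHz, 13.2 MHz}.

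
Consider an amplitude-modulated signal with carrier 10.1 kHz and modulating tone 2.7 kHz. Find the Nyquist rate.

AM sidebands sit at fc ± fm = 7.4 kHz and 12.8 kHz.
Highest-frequency component: 12.8 kHz.
Nyquist rate = 2 × 12.8 kHz = 25.6 kHz.

25.6 kHz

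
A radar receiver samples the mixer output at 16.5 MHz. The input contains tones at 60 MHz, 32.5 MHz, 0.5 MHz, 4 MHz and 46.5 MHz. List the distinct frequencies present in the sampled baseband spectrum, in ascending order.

0.5 MHz, 3 MHz, 4 MHz, 6 MHz

fs/2 = 8.25 MHz.
60 MHz mod fs = 10.5 MHz.
10.5 MHz > fs/2 = 8.25 MHz, folds to fs − 10.5 MHz = 6 MHz.
32.5 MHz mod fs = 16 MHz.
16 MHz > fs/2 = 8.25 MHz, folds to fs − 16 MHz = 0.5 MHz.
0.5 MHz ≤ fs/2 = 8.25 MHz, passes unchanged.
4 MHz ≤ fs/2 = 8.25 MHz, passes unchanged.
46.5 MHz mod fs = 13.5 MHz.
13.5 MHz > fs/2 = 8.25 MHz, folds to fs − 13.5 MHz = 3 MHz.
Distinct values: {0.5 MHz, 3 MHz, 4 MHz, 6 MHz}.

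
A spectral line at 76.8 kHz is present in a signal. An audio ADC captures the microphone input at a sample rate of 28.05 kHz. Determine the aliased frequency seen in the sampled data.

76.8 kHz mod fs = 20.7 kHz.
20.7 kHz > fs/2 = 14.025 kHz, folds to fs − 20.7 kHz = 7.35 kHz.

7.35 kHz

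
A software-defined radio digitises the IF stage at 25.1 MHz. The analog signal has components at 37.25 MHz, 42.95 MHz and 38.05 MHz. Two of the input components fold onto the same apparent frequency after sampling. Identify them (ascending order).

37.25 MHz, 38.05 MHz

fs/2 = 12.55 MHz.
37.25 MHz mod fs = 12.15 MHz.
12.15 MHz ≤ fs/2 = 12.55 MHz, appears at 12.15 MHz.
42.95 MHz mod fs = 17.85 MHz.
17.85 MHz > fs/2 = 12.55 MHz, folds to fs − 17.85 MHz = 7.25 MHz.
38.05 MHz mod fs = 12.95 MHz.
12.95 MHz > fs/2 = 12.55 MHz, folds to fs − 12.95 MHz = 12.15 MHz.
37.25 MHz and 38.05 MHz both map to 12.15 MHz.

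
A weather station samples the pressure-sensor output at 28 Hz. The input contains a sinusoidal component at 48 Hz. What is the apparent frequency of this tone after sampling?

48 Hz mod fs = 20 Hz.
20 Hz > fs/2 = 14 Hz, folds to fs − 20 Hz = 8 Hz.

8 Hz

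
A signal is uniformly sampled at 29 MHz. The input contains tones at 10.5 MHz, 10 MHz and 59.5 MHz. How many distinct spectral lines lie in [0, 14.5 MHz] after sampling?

fs/2 = 14.5 MHz.
10.5 MHz ≤ fs/2 = 14.5 MHz, passes unchanged.
10 MHz ≤ fs/2 = 14.5 MHz, passes unchanged.
59.5 MHz mod fs = 1.5 MHz.
1.5 MHz ≤ fs/2 = 14.5 MHz, appears at 1.5 MHz.
Distinct values: {1.5 MHz, 10 MHz, 10.5 MHz} → 3.

3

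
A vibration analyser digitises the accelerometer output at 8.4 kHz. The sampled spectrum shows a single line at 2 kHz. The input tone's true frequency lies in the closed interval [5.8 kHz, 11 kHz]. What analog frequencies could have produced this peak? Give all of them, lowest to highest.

Frequencies that alias to 2 kHz are k·fs ± 2 kHz for integer k ≥ 0.
k=0: 2 kHz.
k=1: 6.4 kHz, 10.4 kHz.
k=2: 14.8 kHz, 18.8 kHz.
Within [5.8 kHz, 11 kHz]: 6.4 kHz, 10.4 kHz.

6.4 kHz, 10.4 kHz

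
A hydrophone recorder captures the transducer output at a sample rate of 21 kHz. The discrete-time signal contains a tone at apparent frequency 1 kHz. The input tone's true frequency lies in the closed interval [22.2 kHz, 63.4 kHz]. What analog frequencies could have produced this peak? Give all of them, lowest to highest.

41 kHz, 43 kHz, 62 kHz

Frequencies that alias to 1 kHz are k·fs ± 1 kHz for integer k ≥ 0.
k=0: 1 kHz.
k=1: 20 kHz, 22 kHz.
k=2: 41 kHz, 43 kHz.
k=3: 62 kHz, 64 kHz.
k=4: 83 kHz, 85 kHz.
Within [22.2 kHz, 63.4 kHz]: 41 kHz, 43 kHz, 62 kHz.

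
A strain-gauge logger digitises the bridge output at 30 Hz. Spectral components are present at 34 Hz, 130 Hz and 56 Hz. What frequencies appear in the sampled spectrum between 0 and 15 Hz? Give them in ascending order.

fs/2 = 15 Hz.
34 Hz mod fs = 4 Hz.
4 Hz ≤ fs/2 = 15 Hz, appears at 4 Hz.
130 Hz mod fs = 10 Hz.
10 Hz ≤ fs/2 = 15 Hz, appears at 10 Hz.
56 Hz mod fs = 26 Hz.
26 Hz > fs/2 = 15 Hz, folds to fs − 26 Hz = 4 Hz.
Distinct values: {4 Hz, 10 Hz}.

4 Hz, 10 Hz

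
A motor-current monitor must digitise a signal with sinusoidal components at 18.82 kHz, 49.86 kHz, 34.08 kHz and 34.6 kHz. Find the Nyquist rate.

99.72 kHz

Highest-frequency component: 49.86 kHz.
Nyquist rate = 2 × 49.86 kHz = 99.72 kHz.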